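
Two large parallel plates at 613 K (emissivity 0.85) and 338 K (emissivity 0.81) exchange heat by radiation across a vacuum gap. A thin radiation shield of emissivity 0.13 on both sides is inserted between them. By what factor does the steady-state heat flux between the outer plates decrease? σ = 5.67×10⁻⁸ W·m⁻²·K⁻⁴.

Without shield: q₀ = σΔ(T⁴)/(1/ε₁+1/ε₂−1) with denominator 1.411.
With shield the two gaps are in series; the resistances add: (1/ε₁+1/ε_s−1)+(1/ε_s+1/ε₂−1) = 7.869+7.927 = 15.80.
Heat-flux ratio q₀/q = 15.80/1.411.

factor ≈ 11.2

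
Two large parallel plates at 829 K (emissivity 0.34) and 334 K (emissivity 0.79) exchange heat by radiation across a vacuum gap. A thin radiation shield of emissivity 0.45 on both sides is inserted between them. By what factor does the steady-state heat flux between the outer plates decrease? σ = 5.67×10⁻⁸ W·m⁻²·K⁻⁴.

factor ≈ 2.07

Without shield: q₀ = σΔ(T⁴)/(1/ε₁+1/ε₂−1) with denominator 3.207.
With shield the two gaps are in series; the resistances add: (1/ε₁+1/ε_s−1)+(1/ε_s+1/ε₂−1) = 4.163+2.488 = 6.651.
Heat-flux ratio q₀/q = 6.651/3.207.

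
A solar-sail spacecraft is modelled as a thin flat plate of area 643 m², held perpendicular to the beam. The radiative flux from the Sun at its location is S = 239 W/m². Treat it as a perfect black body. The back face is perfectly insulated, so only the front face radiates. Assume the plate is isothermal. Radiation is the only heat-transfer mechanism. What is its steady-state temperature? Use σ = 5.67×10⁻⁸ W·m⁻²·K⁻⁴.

At equilibrium, absorbed power = emitted power.
Absorbing cross-section = A = 643.0 m²; emitting surface = A = 643.0 m² (ratio 1).
S·A_cross = εσ·A_surf·T⁴  ⇒  T⁴ = S/(1σ).
T⁴ = 1.00·239/(1·5.67×10⁻⁸) = 4.215×10⁹ K⁴.
T = (4.215×10⁹)^(1/4).

T ≈ 255 K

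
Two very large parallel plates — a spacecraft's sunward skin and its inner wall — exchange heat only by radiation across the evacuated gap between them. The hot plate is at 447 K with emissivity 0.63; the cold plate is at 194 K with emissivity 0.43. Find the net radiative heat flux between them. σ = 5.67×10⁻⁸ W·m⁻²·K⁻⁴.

q ≈ 750 W/m²

For two infinite grey parallel plates, q = σ(T₁⁴ − T₂⁴)/(1/ε₁ + 1/ε₂ − 1).
T₁⁴ − T₂⁴ = 3.992×10¹⁰ − 1.416×10⁹ = 3.851×10¹⁰ K⁴.
1/ε₁ + 1/ε₂ − 1 = 1.587 + 2.326 − 1 = 2.913.
q = 5.67×10⁻⁸ × 3.851×10¹⁰ / 2.913.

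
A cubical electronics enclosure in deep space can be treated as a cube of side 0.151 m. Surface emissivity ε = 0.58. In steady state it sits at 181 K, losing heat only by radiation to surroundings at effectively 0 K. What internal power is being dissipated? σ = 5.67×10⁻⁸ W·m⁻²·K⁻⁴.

P ≈ 4.83 W

Steady state: P = εσA T⁴.
A = 6L² = 0.1368 m²; T⁴ = (181)⁴ = 1.073×10⁹ K⁴.
P = 0.58 × 5.67×10⁻⁸ × 0.1368 × 1.073×10⁹.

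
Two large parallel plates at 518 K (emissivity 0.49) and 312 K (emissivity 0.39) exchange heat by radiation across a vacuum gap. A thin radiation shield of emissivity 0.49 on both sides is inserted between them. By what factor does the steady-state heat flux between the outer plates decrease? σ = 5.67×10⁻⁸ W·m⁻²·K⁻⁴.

Without shield: q₀ = σΔ(T⁴)/(1/ε₁+1/ε₂−1) with denominator 3.605.
With shield the two gaps are in series; the resistances add: (1/ε₁+1/ε_s−1)+(1/ε_s+1/ε₂−1) = 3.082+3.605 = 6.687.
Heat-flux ratio q₀/q = 6.687/3.605.

factor ≈ 1.85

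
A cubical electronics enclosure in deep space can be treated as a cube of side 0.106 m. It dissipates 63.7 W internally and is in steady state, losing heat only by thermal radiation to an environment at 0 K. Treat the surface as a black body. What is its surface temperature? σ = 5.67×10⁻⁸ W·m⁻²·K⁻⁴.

Steady state: internal power = radiated power, P = εσA T⁴.
Radiating area A = 6L² = 0.06742 m².
T⁴ = P/(εσA) = 63.7/(1.0·5.67×10⁻⁸·0.06742) = 1.666×10¹⁰ K⁴.
T = (1.666×10¹⁰)^(1/4).

T ≈ 359 K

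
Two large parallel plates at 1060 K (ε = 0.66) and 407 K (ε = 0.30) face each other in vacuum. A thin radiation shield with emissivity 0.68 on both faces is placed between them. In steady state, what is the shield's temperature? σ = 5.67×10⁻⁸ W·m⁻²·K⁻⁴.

T_s ≈ 957 K

In steady state the net flux on the hot side equals that on the cold side.
σ(T₁⁴−T_s⁴)/D₁ = σ(T_s⁴−T₂⁴)/D₂, with D₁ = 1/ε₁+1/ε_s−1 = 1.986, D₂ = 1/ε_s+1/ε₂−1 = 3.804.
Solve for T_s⁴: T_s⁴ = (D₂·T₁⁴ + D₁·T₂⁴)/(D₁+D₂) = 8.389×10¹¹ K⁴.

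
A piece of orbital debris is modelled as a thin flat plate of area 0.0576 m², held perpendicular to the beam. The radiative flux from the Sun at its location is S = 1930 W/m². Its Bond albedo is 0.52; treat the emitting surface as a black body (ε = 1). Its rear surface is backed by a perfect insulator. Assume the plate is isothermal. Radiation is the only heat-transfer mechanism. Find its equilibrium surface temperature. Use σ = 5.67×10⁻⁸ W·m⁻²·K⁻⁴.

T ≈ 358 K

At equilibrium, absorbed power = emitted power.
Absorbing cross-section = A = 0.05760 m²; emitting surface = A = 0.05760 m² (ratio 1).
(1−a)S·A_cross = εσ·A_surf·T⁴  ⇒  T⁴ = (1−a)S/(1σ).
T⁴ = 0.480·1930/(1·5.67×10⁻⁸) = 1.634×10¹⁰ K⁴.
T = (1.634×10¹⁰)^(1/4).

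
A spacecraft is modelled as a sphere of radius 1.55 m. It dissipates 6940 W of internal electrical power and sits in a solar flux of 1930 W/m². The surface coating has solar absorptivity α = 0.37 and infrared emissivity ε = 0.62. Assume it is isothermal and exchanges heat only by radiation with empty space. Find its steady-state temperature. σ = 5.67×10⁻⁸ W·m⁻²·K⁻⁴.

T ≈ 328 K

At steady state, absorbed solar power + internal power = radiated power.
Absorbed: α·S·A_cross = 0.37·1930·7.548 = 5390 W (cross-section πr²).
Total input = 5390 + 6940 = 12330 W.
Radiated: εσ·A_surf·T⁴ with A_surf = 4πr² = 30.19 m².
T⁴ = 12330/(0.62·5.67×10⁻⁸·30.19) = 1.162×10¹⁰ K⁴.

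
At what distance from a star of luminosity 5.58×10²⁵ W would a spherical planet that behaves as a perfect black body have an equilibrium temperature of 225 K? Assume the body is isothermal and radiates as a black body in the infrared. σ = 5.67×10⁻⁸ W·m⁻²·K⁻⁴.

d ≈ 8.74×10¹⁰ m

For an isothermal black-emitting sphere, (1−a)S·πr² = σ·4πr²·T⁴ ⇒ S = 4σT⁴/(1−a).
S = 4·5.67×10⁻⁸·(225)⁴/1.00 = 581.3 W/m².
Flux falls as S = L/(4πd²), so d = √(L/(4πS)) = √(5.58×10²⁵/(4π·581.3)).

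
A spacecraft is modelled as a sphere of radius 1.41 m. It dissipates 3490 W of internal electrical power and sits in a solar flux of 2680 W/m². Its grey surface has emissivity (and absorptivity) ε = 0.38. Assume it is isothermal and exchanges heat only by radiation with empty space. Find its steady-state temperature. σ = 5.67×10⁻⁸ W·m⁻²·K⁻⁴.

At steady state, absorbed solar power + internal power = radiated power.
Absorbed: α·S·A_cross = 0.38·2680·6.246 = 6361 W (cross-section πr²).
Total input = 6361 + 3490 = 9851 W.
Radiated: εσ·A_surf·T⁴ with A_surf = 4πr² = 24.98 m².
T⁴ = 9851/(0.38·5.67×10⁻⁸·24.98) = 1.830×10¹⁰ K⁴.

T ≈ 368 K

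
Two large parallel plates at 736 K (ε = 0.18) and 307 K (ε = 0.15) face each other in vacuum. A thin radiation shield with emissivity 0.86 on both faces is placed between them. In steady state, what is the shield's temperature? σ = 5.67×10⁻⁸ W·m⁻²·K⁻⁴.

In steady state the net flux on the hot side equals that on the cold side.
σ(T₁⁴−T_s⁴)/D₁ = σ(T_s⁴−T₂⁴)/D₂, with D₁ = 1/ε₁+1/ε_s−1 = 5.718, D₂ = 1/ε_s+1/ε₂−1 = 6.829.
Solve for T_s⁴: T_s⁴ = (D₂·T₁⁴ + D₁·T₂⁴)/(D₁+D₂) = 1.638×10¹¹ K⁴.

T_s ≈ 636 K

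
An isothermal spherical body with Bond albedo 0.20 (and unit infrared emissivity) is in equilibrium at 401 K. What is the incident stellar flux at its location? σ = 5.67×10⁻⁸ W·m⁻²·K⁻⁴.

(1−a)S·πr² = σ·4πr²·T⁴ ⇒ S = 4σT⁴/(1−a).
S = 4·5.67×10⁻⁸·2.586×10¹⁰/0.800.

S ≈ 7330 W/m²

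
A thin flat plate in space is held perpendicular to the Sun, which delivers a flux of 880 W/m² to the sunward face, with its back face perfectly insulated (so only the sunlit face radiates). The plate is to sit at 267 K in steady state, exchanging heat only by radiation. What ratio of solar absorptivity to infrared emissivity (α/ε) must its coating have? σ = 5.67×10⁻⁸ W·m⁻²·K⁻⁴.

α/ε ≈ 0.327

Balance: αS·A = εσ·1A·T⁴ ⇒ α/ε = σT⁴/S.
α/ε = 5.67×10⁻⁸·(267)⁴/880 = 5.67×10⁻⁸·5.082×10⁹/880.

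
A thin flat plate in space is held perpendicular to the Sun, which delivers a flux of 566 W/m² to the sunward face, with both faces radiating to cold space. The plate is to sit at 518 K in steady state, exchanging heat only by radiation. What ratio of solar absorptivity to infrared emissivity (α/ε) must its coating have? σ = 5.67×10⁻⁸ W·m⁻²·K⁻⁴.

Balance: αS·A = εσ·2A·T⁴ ⇒ α/ε = 2σT⁴/S.
α/ε = 2·5.67×10⁻⁸·(518)⁴/566 = 2·5.67×10⁻⁸·7.200×10¹⁰/566.

α/ε ≈ 14.4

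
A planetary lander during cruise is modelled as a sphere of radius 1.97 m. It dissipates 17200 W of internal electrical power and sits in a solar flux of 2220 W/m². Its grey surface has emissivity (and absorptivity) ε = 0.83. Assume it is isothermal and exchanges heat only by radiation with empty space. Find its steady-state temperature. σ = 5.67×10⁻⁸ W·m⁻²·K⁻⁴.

At steady state, absorbed solar power + internal power = radiated power.
Absorbed: α·S·A_cross = 0.83·2220·12.19 = 22470 W (cross-section πr²).
Total input = 22470 + 17200 = 39670 W.
Radiated: εσ·A_surf·T⁴ with A_surf = 4πr² = 48.77 m².
T⁴ = 39670/(0.83·5.67×10⁻⁸·48.77) = 1.728×10¹⁰ K⁴.

T ≈ 363 K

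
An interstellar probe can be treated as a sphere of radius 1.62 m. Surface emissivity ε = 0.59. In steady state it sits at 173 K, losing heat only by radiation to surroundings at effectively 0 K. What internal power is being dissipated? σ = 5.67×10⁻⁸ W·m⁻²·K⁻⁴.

Steady state: P = εσA T⁴.
A = 4πr² = 32.98 m²; T⁴ = (173)⁴ = 8.957×10⁸ K⁴.
P = 0.59 × 5.67×10⁻⁸ × 32.98 × 8.957×10⁸.

P ≈ 988 W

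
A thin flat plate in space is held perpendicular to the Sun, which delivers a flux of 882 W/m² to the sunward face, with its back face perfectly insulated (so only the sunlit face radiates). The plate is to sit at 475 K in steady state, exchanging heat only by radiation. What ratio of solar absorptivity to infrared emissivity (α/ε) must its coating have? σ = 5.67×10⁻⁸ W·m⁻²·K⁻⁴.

α/ε ≈ 3.27

Balance: αS·A = εσ·1A·T⁴ ⇒ α/ε = σT⁴/S.
α/ε = 5.67×10⁻⁸·(475)⁴/882 = 5.67×10⁻⁸·5.091×10¹⁰/882.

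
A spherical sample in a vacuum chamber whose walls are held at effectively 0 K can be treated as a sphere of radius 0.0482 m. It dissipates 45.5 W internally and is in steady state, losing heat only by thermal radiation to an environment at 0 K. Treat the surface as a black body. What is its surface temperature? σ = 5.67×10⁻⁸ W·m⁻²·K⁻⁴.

Steady state: internal power = radiated power, P = εσA T⁴.
Radiating area A = 4πr² = 0.02919 m².
T⁴ = P/(εσA) = 45.5/(1.0·5.67×10⁻⁸·0.02919) = 2.749×10¹⁰ K⁴.
T = (2.749×10¹⁰)^(1/4).

T ≈ 407 K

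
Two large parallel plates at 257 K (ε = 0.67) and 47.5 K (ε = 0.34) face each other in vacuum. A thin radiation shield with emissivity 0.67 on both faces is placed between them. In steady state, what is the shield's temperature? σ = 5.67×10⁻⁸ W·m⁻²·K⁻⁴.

T_s ≈ 229 K

In steady state the net flux on the hot side equals that on the cold side.
σ(T₁⁴−T_s⁴)/D₁ = σ(T_s⁴−T₂⁴)/D₂, with D₁ = 1/ε₁+1/ε_s−1 = 1.985, D₂ = 1/ε_s+1/ε₂−1 = 3.434.
Solve for T_s⁴: T_s⁴ = (D₂·T₁⁴ + D₁·T₂⁴)/(D₁+D₂) = 2.766×10⁹ K⁴.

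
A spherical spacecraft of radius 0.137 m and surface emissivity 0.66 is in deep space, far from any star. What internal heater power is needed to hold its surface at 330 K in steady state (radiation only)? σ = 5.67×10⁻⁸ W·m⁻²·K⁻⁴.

P = εσ·4πr²·T⁴.
4πr² = 0.2359 m²; T⁴ = 1.186×10¹⁰ K⁴.
P = 0.66·5.67×10⁻⁸·0.2359·1.186×10¹⁰.

P ≈ 105 W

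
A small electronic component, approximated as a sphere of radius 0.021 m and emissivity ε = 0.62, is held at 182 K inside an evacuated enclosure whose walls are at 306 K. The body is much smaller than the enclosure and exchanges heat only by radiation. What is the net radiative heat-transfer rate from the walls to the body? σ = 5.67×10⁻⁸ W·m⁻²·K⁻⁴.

For a small grey body in a large enclosure: P_net = εσA(T_body⁴ − T_wall⁴).
A = 4πr² = 0.005542 m²; T_body⁴ − T_wall⁴ = 1.097×10⁹ − 8.768×10⁹ = -7.671×10⁹ K⁴.
|P_net| = 0.62·5.67×10⁻⁸·0.005542·7.671×10⁹.

P_net ≈ 1.49 W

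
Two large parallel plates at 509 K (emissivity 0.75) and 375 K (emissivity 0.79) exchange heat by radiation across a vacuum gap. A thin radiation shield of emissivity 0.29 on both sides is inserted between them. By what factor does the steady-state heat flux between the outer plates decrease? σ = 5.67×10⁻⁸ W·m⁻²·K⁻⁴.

factor ≈ 4.69

Without shield: q₀ = σΔ(T⁴)/(1/ε₁+1/ε₂−1) with denominator 1.599.
With shield the two gaps are in series; the resistances add: (1/ε₁+1/ε_s−1)+(1/ε_s+1/ε₂−1) = 3.782+3.714 = 7.496.
Heat-flux ratio q₀/q = 7.496/1.599.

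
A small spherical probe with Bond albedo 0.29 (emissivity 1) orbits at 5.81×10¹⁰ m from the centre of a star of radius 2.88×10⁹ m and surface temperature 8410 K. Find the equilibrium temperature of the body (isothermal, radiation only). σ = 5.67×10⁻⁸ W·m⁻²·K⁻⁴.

The star's surface emits σT_*⁴; at distance d the flux is S = σT_*⁴(R_*/d)².
S = 5.67×10⁻⁸·(8410)⁴·(2.88×10⁹/5.81×10¹⁰)² = 6.969×10⁵ W/m².
For an isothermal sphere T⁴ = (1−a)S/(4σ) = 2.182×10¹² K⁴.

T ≈ 1220 K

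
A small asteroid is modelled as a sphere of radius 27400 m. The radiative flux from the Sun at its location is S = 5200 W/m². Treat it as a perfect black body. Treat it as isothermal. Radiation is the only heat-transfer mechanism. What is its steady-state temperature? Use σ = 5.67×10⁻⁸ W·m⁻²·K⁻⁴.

At equilibrium, absorbed power = emitted power.
Absorbing cross-section = πr² = 2.359×10⁹ m²; emitting surface = 4πr² = 9.434×10⁹ m² (ratio 4).
S·A_cross = εσ·A_surf·T⁴  ⇒  T⁴ = S/(4σ).
T⁴ = 1.00·5200/(4·5.67×10⁻⁸) = 2.293×10¹⁰ K⁴.
T = (2.293×10¹⁰)^(1/4).

T ≈ 389 K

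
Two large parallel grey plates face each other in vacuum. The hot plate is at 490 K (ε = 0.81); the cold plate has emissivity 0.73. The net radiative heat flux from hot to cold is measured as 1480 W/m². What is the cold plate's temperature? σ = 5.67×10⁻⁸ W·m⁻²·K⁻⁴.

q = σ(T₁⁴ − T₂⁴)/(1/ε₁ + 1/ε₂ − 1); denominator = 1.604.
T₂⁴ = T₁⁴ − q·(1/ε₁+1/ε₂−1)/σ = 5.765×10¹⁰ − 1480·1.604/5.67×10⁻⁸
    = 1.577×10¹⁰ K⁴.

T₂ ≈ 354 K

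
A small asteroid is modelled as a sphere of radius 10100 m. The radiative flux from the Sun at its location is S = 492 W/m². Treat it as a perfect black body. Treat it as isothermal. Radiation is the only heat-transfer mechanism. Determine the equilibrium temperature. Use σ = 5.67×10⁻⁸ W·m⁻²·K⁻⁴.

At equilibrium, absorbed power = emitted power.
Absorbing cross-section = πr² = 3.205×10⁸ m²; emitting surface = 4πr² = 1.282×10⁹ m² (ratio 4).
S·A_cross = εσ·A_surf·T⁴  ⇒  T⁴ = S/(4σ).
T⁴ = 1.00·492/(4·5.67×10⁻⁸) = 2.169×10⁹ K⁴.
T = (2.169×10⁹)^(1/4).

T ≈ 216 K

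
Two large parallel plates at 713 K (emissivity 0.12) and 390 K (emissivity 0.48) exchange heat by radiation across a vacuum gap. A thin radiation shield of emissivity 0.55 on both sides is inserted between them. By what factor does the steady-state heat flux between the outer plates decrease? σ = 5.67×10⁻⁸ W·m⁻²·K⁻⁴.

factor ≈ 1.28

Without shield: q₀ = σΔ(T⁴)/(1/ε₁+1/ε₂−1) with denominator 9.417.
With shield the two gaps are in series; the resistances add: (1/ε₁+1/ε_s−1)+(1/ε_s+1/ε₂−1) = 9.152+2.902 = 12.05.
Heat-flux ratio q₀/q = 12.05/9.417.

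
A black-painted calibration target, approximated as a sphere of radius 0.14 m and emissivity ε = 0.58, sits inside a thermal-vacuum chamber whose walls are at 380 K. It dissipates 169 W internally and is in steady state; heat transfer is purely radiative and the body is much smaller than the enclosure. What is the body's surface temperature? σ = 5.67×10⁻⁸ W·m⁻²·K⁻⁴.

For a small grey body in a large enclosure, net radiated power = εσA(T⁴ − T_w⁴).
Steady state: P = εσA(T⁴ − T_w⁴) with A = 4πr² = 0.2463 m².
T⁴ = P/(εσA) + T_w⁴ = 169/(0.58·5.67×10⁻⁸·0.2463) + (380)⁴
    = 2.086×10¹⁰ + 2.085×10¹⁰ = 4.172×10¹⁰ K⁴.

T ≈ 452 K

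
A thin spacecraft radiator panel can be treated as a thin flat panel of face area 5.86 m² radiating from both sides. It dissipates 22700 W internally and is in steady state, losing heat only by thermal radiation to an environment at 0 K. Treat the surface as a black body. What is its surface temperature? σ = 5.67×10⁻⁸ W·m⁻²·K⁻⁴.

Steady state: internal power = radiated power, P = εσA T⁴.
Radiating area A = 2·5.86 = 11.72 m².
T⁴ = P/(εσA) = 22700/(1.0·5.67×10⁻⁸·11.72) = 3.416×10¹⁰ K⁴.
T = (3.416×10¹⁰)^(1/4).

T ≈ 430 K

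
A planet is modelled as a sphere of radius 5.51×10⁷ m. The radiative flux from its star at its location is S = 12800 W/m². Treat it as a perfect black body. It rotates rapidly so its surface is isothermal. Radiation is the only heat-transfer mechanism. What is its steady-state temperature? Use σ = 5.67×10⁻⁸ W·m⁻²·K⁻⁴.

T ≈ 487 K

At equilibrium, absorbed power = emitted power.
Absorbing cross-section = πr² = 9.538×10¹⁵ m²; emitting surface = 4πr² = 3.815×10¹⁶ m² (ratio 4).
S·A_cross = εσ·A_surf·T⁴  ⇒  T⁴ = S/(4σ).
T⁴ = 1.00·12800/(4·5.67×10⁻⁸) = 5.644×10¹⁰ K⁴.
T = (5.644×10¹⁰)^(1/4).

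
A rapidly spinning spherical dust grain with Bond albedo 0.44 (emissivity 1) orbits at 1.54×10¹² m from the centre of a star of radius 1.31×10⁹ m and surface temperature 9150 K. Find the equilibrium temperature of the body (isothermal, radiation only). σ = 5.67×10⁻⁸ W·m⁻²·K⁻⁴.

T ≈ 163 K

The star's surface emits σT_*⁴; at distance d the flux is S = σT_*⁴(R_*/d)².
S = 5.67×10⁻⁸·(9150)⁴·(1.31×10⁹/1.54×10¹²)² = 287.6 W/m².
For an isothermal sphere T⁴ = (1−a)S/(4σ) = 7.101×10⁸ K⁴.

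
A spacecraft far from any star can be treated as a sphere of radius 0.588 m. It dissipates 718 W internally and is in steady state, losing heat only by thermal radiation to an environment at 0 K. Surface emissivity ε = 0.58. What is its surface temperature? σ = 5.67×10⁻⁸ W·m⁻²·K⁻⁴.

Steady state: internal power = radiated power, P = εσA T⁴.
Radiating area A = 4πr² = 4.345 m².
T⁴ = P/(εσA) = 718/(0.58·5.67×10⁻⁸·4.345) = 5.025×10⁹ K⁴.
T = (5.025×10⁹)^(1/4).

T ≈ 266 K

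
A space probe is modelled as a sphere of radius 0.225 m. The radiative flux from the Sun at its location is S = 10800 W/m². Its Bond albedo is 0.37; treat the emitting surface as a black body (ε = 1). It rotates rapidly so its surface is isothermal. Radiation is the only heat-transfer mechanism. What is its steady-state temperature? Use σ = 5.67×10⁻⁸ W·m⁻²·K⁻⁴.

T ≈ 416 K

At equilibrium, absorbed power = emitted power.
Absorbing cross-section = πr² = 0.1590 m²; emitting surface = 4πr² = 0.6362 m² (ratio 4).
(1−a)S·A_cross = εσ·A_surf·T⁴  ⇒  T⁴ = (1−a)S/(4σ).
T⁴ = 0.630·10800/(4·5.67×10⁻⁸) = 3.000×10¹⁰ K⁴.
T = (3.000×10¹⁰)^(1/4).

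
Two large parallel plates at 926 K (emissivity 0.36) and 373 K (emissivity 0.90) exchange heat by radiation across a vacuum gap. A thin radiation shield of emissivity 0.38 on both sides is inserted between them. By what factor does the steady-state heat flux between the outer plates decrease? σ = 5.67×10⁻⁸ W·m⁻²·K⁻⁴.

factor ≈ 2.48

Without shield: q₀ = σΔ(T⁴)/(1/ε₁+1/ε₂−1) with denominator 2.889.
With shield the two gaps are in series; the resistances add: (1/ε₁+1/ε_s−1)+(1/ε_s+1/ε₂−1) = 4.409+2.743 = 7.152.
Heat-flux ratio q₀/q = 7.152/2.889.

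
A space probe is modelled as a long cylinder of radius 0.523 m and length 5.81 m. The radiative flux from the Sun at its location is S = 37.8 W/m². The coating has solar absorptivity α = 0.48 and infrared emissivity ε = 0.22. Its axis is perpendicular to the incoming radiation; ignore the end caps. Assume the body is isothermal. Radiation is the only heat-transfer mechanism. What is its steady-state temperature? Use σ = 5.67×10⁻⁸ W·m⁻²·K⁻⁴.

T ≈ 147 K

At equilibrium, absorbed power = emitted power.
Absorbing cross-section = 2rL = 6.077 m²; emitting surface = 2πrL = 19.09 m² (ratio π).
αS·A_cross = εσ·A_surf·T⁴  ⇒  T⁴ = αS/(ε·πσ).
T⁴ = 0.480·37.8/(0.22·π·5.67×10⁻⁸) = 4.630×10⁸ K⁴.
T = (4.630×10⁸)^(1/4).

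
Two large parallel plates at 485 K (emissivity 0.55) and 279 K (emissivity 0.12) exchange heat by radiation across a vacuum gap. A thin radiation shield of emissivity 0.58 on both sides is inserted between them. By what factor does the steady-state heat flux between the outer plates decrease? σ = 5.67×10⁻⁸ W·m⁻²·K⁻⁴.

Without shield: q₀ = σΔ(T⁴)/(1/ε₁+1/ε₂−1) with denominator 9.152.
With shield the two gaps are in series; the resistances add: (1/ε₁+1/ε_s−1)+(1/ε_s+1/ε₂−1) = 2.542+9.057 = 11.60.
Heat-flux ratio q₀/q = 11.60/9.152.

factor ≈ 1.27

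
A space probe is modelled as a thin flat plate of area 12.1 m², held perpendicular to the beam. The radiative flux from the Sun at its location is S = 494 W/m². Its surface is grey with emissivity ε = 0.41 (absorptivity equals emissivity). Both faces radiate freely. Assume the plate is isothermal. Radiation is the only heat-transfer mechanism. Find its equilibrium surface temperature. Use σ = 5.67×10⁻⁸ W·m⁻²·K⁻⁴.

T ≈ 257 K

At equilibrium, absorbed power = emitted power.
Absorbing cross-section = A = 12.10 m²; emitting surface = 2A = 24.20 m² (ratio 2).
εS·A_cross = εσ·A_surf·T⁴  ⇒  T⁴ = S/(2σ)   (ε cancels).
T⁴ = 494/(2·5.67×10⁻⁸) = 4.356×10⁹ K⁴.
T = (4.356×10⁹)^(1/4).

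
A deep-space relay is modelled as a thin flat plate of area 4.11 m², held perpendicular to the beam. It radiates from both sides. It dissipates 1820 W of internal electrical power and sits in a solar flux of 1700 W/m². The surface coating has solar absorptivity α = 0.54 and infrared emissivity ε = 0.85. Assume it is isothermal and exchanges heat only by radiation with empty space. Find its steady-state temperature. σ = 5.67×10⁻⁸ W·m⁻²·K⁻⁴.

At steady state, absorbed solar power + internal power = radiated power.
Absorbed: α·S·A_cross = 0.54·1700·4.110 = 3773 W (cross-section A).
Total input = 3773 + 1820 = 5593 W.
Radiated: εσ·A_surf·T⁴ with A_surf = 2A = 8.220 m².
T⁴ = 5593/(0.85·5.67×10⁻⁸·8.220) = 1.412×10¹⁰ K⁴.

T ≈ 345 K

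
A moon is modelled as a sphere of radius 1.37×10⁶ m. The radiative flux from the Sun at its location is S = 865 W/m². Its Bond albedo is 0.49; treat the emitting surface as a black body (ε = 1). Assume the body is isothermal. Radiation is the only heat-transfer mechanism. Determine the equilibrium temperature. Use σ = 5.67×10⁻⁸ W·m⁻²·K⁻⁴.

At equilibrium, absorbed power = emitted power.
Absorbing cross-section = πr² = 5.896×10¹² m²; emitting surface = 4πr² = 2.359×10¹³ m² (ratio 4).
(1−a)S·A_cross = εσ·A_surf·T⁴  ⇒  T⁴ = (1−a)S/(4σ).
T⁴ = 0.510·865/(4·5.67×10⁻⁸) = 1.945×10⁹ K⁴.
T = (1.945×10⁹)^(1/4).

T ≈ 210 K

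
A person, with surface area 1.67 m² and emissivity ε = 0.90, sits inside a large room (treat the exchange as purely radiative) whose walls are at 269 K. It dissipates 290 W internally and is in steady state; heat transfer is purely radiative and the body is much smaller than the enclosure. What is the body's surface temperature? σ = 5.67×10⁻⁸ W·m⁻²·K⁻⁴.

T ≈ 305 K

For a small grey body in a large enclosure, net radiated power = εσA(T⁴ − T_w⁴).
Steady state: P = εσA(T⁴ − T_w⁴) with A = 1.67 m².
T⁴ = P/(εσA) + T_w⁴ = 290/(0.90·5.67×10⁻⁸·1.670) + (269)⁴
    = 3.403×10⁹ + 5.236×10⁹ = 8.639×10⁹ K⁴.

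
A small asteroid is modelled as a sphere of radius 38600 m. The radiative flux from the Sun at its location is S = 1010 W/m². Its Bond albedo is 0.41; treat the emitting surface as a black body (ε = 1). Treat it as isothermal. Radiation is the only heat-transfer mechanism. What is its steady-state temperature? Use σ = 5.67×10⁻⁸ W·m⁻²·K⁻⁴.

At equilibrium, absorbed power = emitted power.
Absorbing cross-section = πr² = 4.681×10⁹ m²; emitting surface = 4πr² = 1.872×10¹⁰ m² (ratio 4).
(1−a)S·A_cross = εσ·A_surf·T⁴  ⇒  T⁴ = (1−a)S/(4σ).
T⁴ = 0.590·1010/(4·5.67×10⁻⁸) = 2.627×10⁹ K⁴.
T = (2.627×10⁹)^(1/4).

T ≈ 226 K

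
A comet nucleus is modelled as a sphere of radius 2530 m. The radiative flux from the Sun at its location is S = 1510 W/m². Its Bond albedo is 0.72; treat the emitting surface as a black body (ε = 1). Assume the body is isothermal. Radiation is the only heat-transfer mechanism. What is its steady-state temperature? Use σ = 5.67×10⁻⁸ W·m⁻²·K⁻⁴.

T ≈ 208 K

At equilibrium, absorbed power = emitted power.
Absorbing cross-section = πr² = 2.011×10⁷ m²; emitting surface = 4πr² = 8.044×10⁷ m² (ratio 4).
(1−a)S·A_cross = εσ·A_surf·T⁴  ⇒  T⁴ = (1−a)S/(4σ).
T⁴ = 0.280·1510/(4·5.67×10⁻⁸) = 1.864×10⁹ K⁴.
T = (1.864×10⁹)^(1/4).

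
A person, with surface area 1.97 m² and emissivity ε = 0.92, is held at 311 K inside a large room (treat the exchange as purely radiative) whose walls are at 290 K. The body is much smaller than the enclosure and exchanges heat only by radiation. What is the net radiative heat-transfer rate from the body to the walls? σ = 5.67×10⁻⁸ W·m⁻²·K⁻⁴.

For a small grey body in a large enclosure: P_net = εσA(T_body⁴ − T_wall⁴).
A = 1.97 m²; T_body⁴ − T_wall⁴ = 9.355×10⁹ − 7.073×10⁹ = 2.282×10⁹ K⁴.
|P_net| = 0.92·5.67×10⁻⁸·1.970·2.282×10⁹.

P_net ≈ 235 W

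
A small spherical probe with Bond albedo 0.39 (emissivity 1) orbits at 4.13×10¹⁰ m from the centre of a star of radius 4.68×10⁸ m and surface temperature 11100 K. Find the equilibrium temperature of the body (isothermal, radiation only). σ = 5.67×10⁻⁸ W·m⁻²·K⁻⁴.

The star's surface emits σT_*⁴; at distance d the flux is S = σT_*⁴(R_*/d)².
S = 5.67×10⁻⁸·(11100)⁴·(4.68×10⁸/4.13×10¹⁰)² = 1.105×10⁵ W/m².
For an isothermal sphere T⁴ = (1−a)S/(4σ) = 2.973×10¹¹ K⁴.

T ≈ 738 K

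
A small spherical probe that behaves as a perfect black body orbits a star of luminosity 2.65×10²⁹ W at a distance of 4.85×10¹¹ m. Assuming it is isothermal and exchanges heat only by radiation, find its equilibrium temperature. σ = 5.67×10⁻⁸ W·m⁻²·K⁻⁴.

T ≈ 793 K

First find the stellar flux at distance d: S = L/(4πd²) = 2.65×10²⁹/(4π·(4.85×10¹¹)²) = 89650 W/m².
For an isothermal sphere, absorbed (1−a)S·πr² = emitted σ·4πr²·T⁴, so T⁴ = (1−a)S/(4σ).
T⁴ = 1.00·89650/(4·5.67×10⁻⁸) = 3.953×10¹¹ K⁴.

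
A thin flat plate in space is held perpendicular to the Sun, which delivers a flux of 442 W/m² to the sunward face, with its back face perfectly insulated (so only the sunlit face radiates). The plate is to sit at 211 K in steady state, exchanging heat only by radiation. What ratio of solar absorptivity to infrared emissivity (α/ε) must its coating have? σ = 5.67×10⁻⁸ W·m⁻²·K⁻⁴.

Balance: αS·A = εσ·1A·T⁴ ⇒ α/ε = σT⁴/S.
α/ε = 5.67×10⁻⁸·(211)⁴/442 = 5.67×10⁻⁸·1.982×10⁹/442.

α/ε ≈ 0.254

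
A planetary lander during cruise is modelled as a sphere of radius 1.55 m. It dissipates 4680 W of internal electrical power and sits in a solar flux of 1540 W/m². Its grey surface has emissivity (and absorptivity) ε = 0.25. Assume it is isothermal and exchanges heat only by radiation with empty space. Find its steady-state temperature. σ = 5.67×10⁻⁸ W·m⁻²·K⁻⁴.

T ≈ 365 K

At steady state, absorbed solar power + internal power = radiated power.
Absorbed: α·S·A_cross = 0.25·1540·7.548 = 2906 W (cross-section πr²).
Total input = 2906 + 4680 = 7586 W.
Radiated: εσ·A_surf·T⁴ with A_surf = 4πr² = 30.19 m².
T⁴ = 7586/(0.25·5.67×10⁻⁸·30.19) = 1.773×10¹⁰ K⁴.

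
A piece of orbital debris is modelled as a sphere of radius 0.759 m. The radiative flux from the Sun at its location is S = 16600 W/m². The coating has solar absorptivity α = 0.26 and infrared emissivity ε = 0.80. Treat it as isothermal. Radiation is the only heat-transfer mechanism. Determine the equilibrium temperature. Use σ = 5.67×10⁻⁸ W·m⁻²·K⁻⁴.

T ≈ 393 K

At equilibrium, absorbed power = emitted power.
Absorbing cross-section = πr² = 1.810 m²; emitting surface = 4πr² = 7.239 m² (ratio 4).
αS·A_cross = εσ·A_surf·T⁴  ⇒  T⁴ = αS/(ε·4σ).
T⁴ = 0.260·16600/(0.80·4·5.67×10⁻⁸) = 2.379×10¹⁰ K⁴.
T = (2.379×10¹⁰)^(1/4).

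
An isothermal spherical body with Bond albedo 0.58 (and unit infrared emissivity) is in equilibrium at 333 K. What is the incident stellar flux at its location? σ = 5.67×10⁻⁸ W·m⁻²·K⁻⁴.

(1−a)S·πr² = σ·4πr²·T⁴ ⇒ S = 4σT⁴/(1−a).
S = 4·5.67×10⁻⁸·1.230×10¹⁰/0.420.

S ≈ 6640 W/m²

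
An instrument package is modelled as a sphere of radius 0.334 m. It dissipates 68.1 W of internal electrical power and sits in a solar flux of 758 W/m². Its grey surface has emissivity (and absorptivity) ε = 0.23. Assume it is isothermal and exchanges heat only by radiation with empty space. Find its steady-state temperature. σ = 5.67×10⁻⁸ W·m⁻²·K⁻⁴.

T ≈ 290 K

At steady state, absorbed solar power + internal power = radiated power.
Absorbed: α·S·A_cross = 0.23·758·0.3505 = 61.10 W (cross-section πr²).
Total input = 61.10 + 68.1 = 129.2 W.
Radiated: εσ·A_surf·T⁴ with A_surf = 4πr² = 1.402 m².
T⁴ = 129.2/(0.23·5.67×10⁻⁸·1.402) = 7.067×10⁹ K⁴.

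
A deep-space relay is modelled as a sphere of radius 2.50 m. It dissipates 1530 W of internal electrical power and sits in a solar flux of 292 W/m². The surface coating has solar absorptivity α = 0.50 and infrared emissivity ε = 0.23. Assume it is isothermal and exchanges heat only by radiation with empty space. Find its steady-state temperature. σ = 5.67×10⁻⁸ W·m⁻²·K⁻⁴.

T ≈ 256 K

At steady state, absorbed solar power + internal power = radiated power.
Absorbed: α·S·A_cross = 0.50·292·19.63 = 2867 W (cross-section πr²).
Total input = 2867 + 1530 = 4397 W.
Radiated: εσ·A_surf·T⁴ with A_surf = 4πr² = 78.54 m².
T⁴ = 4397/(0.23·5.67×10⁻⁸·78.54) = 4.293×10⁹ K⁴.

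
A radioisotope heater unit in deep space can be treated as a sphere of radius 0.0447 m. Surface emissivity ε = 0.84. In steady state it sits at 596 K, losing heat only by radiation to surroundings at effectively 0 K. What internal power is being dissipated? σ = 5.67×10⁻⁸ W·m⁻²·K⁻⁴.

Steady state: P = εσA T⁴.
A = 4πr² = 0.02511 m²; T⁴ = (596)⁴ = 1.262×10¹¹ K⁴.
P = 0.84 × 5.67×10⁻⁸ × 0.02511 × 1.262×10¹¹.

P ≈ 151 W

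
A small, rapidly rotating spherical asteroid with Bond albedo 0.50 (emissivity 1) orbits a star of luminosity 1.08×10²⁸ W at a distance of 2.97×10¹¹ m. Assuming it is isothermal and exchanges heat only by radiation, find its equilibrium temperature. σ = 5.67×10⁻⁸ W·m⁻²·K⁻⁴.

T ≈ 383 K

First find the stellar flux at distance d: S = L/(4πd²) = 1.08×10²⁸/(4π·(2.97×10¹¹)²) = 9743 W/m².
For an isothermal sphere, absorbed (1−a)S·πr² = emitted σ·4πr²·T⁴, so T⁴ = (1−a)S/(4σ).
T⁴ = 0.500·9743/(4·5.67×10⁻⁸) = 2.148×10¹⁰ K⁴.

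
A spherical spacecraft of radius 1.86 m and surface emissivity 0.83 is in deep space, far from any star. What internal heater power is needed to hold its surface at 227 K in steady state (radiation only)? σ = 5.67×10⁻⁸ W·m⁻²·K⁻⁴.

P ≈ 5430 W

P = εσ·4πr²·T⁴.
4πr² = 43.47 m²; T⁴ = 2.655×10⁹ K⁴.
P = 0.83·5.67×10⁻⁸·43.47·2.655×10⁹.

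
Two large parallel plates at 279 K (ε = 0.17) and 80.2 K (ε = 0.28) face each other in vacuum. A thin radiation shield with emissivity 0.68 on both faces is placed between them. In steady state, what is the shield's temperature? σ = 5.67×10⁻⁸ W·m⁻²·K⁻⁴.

In steady state the net flux on the hot side equals that on the cold side.
σ(T₁⁴−T_s⁴)/D₁ = σ(T_s⁴−T₂⁴)/D₂, with D₁ = 1/ε₁+1/ε_s−1 = 6.353, D₂ = 1/ε_s+1/ε₂−1 = 4.042.
Solve for T_s⁴: T_s⁴ = (D₂·T₁⁴ + D₁·T₂⁴)/(D₁+D₂) = 2.381×10⁹ K⁴.

T_s ≈ 221 K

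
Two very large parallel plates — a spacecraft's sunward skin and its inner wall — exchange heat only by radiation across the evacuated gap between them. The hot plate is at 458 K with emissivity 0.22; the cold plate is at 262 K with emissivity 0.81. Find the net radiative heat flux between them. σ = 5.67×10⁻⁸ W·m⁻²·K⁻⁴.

q ≈ 466 W/m²

For two infinite grey parallel plates, q = σ(T₁⁴ − T₂⁴)/(1/ε₁ + 1/ε₂ − 1).
T₁⁴ − T₂⁴ = 4.400×10¹⁰ − 4.712×10⁹ = 3.929×10¹⁰ K⁴.
1/ε₁ + 1/ε₂ − 1 = 4.545 + 1.235 − 1 = 4.780.
q = 5.67×10⁻⁸ × 3.929×10¹⁰ / 4.780.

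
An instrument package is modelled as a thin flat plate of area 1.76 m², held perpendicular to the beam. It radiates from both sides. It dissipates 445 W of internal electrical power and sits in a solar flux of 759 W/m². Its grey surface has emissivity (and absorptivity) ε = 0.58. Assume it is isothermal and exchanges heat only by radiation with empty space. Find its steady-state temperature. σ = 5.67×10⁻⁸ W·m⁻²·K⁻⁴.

At steady state, absorbed solar power + internal power = radiated power.
Absorbed: α·S·A_cross = 0.58·759·1.760 = 774.8 W (cross-section A).
Total input = 774.8 + 445 = 1220 W.
Radiated: εσ·A_surf·T⁴ with A_surf = 2A = 3.520 m².
T⁴ = 1220/(0.58·5.67×10⁻⁸·3.520) = 1.054×10¹⁰ K⁴.

T ≈ 320 K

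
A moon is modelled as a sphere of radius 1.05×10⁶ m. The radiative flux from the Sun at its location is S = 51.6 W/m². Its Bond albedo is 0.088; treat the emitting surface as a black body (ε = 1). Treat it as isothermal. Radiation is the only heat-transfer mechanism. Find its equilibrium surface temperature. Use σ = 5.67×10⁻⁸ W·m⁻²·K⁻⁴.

At equilibrium, absorbed power = emitted power.
Absorbing cross-section = πr² = 3.464×10¹² m²; emitting surface = 4πr² = 1.385×10¹³ m² (ratio 4).
(1−a)S·A_cross = εσ·A_surf·T⁴  ⇒  T⁴ = (1−a)S/(4σ).
T⁴ = 0.912·51.6/(4·5.67×10⁻⁸) = 2.075×10⁸ K⁴.
T = (2.075×10⁸)^(1/4).

T ≈ 120 K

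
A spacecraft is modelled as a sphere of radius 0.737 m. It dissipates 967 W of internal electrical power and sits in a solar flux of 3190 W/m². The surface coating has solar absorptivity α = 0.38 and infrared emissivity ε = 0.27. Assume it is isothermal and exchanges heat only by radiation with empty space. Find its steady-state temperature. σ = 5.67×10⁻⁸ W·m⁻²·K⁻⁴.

T ≈ 413 K

At steady state, absorbed solar power + internal power = radiated power.
Absorbed: α·S·A_cross = 0.38·3190·1.706 = 2069 W (cross-section πr²).
Total input = 2069 + 967 = 3036 W.
Radiated: εσ·A_surf·T⁴ with A_surf = 4πr² = 6.826 m².
T⁴ = 3036/(0.27·5.67×10⁻⁸·6.826) = 2.905×10¹⁰ K⁴.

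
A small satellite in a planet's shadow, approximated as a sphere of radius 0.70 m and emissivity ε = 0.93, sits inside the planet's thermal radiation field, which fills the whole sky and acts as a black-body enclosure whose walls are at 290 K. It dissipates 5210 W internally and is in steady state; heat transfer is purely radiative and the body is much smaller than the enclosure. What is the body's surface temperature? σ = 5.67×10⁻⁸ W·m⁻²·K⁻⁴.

For a small grey body in a large enclosure, net radiated power = εσA(T⁴ − T_w⁴).
Steady state: P = εσA(T⁴ − T_w⁴) with A = 4πr² = 6.158 m².
T⁴ = P/(εσA) + T_w⁴ = 5210/(0.93·5.67×10⁻⁸·6.158) + (290)⁴
    = 1.605×10¹⁰ + 7.073×10⁹ = 2.312×10¹⁰ K⁴.

T ≈ 390 K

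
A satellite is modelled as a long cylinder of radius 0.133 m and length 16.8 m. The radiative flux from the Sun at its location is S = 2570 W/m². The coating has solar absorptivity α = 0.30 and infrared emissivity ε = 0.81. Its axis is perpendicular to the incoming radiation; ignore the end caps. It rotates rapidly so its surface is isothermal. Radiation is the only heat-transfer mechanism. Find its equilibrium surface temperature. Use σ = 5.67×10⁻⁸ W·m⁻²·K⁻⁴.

T ≈ 270 K

At equilibrium, absorbed power = emitted power.
Absorbing cross-section = 2rL = 4.469 m²; emitting surface = 2πrL = 14.04 m² (ratio π).
αS·A_cross = εσ·A_surf·T⁴  ⇒  T⁴ = αS/(ε·πσ).
T⁴ = 0.300·2570/(0.81·π·5.67×10⁻⁸) = 5.344×10⁹ K⁴.
T = (5.344×10⁹)^(1/4).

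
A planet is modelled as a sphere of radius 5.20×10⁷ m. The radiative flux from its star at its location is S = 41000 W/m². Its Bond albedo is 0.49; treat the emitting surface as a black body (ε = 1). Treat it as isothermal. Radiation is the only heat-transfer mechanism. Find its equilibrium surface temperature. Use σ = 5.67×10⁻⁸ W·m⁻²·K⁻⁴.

T ≈ 551 K

At equilibrium, absorbed power = emitted power.
Absorbing cross-section = πr² = 8.495×10¹⁵ m²; emitting surface = 4πr² = 3.398×10¹⁶ m² (ratio 4).
(1−a)S·A_cross = εσ·A_surf·T⁴  ⇒  T⁴ = (1−a)S/(4σ).
T⁴ = 0.510·41000/(4·5.67×10⁻⁸) = 9.220×10¹⁰ K⁴.
T = (9.220×10¹⁰)^(1/4).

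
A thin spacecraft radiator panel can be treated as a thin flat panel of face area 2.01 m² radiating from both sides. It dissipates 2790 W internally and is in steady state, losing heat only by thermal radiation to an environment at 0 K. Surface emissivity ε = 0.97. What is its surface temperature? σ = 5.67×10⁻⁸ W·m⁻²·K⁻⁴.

T ≈ 335 K

Steady state: internal power = radiated power, P = εσA T⁴.
Radiating area A = 2·2.01 = 4.020 m².
T⁴ = P/(εσA) = 2790/(0.97·5.67×10⁻⁸·4.020) = 1.262×10¹⁰ K⁴.
T = (1.262×10¹⁰)^(1/4).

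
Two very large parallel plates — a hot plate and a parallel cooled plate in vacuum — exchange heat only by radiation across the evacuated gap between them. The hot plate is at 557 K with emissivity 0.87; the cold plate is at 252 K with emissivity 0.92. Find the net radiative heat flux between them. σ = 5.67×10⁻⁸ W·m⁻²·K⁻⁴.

For two infinite grey parallel plates, q = σ(T₁⁴ − T₂⁴)/(1/ε₁ + 1/ε₂ − 1).
T₁⁴ − T₂⁴ = 9.625×10¹⁰ − 4.033×10⁹ = 9.222×10¹⁰ K⁴.
1/ε₁ + 1/ε₂ − 1 = 1.149 + 1.087 − 1 = 1.236.
q = 5.67×10⁻⁸ × 9.222×10¹⁰ / 1.236.

q ≈ 4230 W/m²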